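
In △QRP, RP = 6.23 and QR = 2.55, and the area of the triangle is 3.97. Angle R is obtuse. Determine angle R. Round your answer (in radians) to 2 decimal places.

∠R ≈ 2.62 rad

From area = ½·QR·RP·sin R, we get sin R = 2·area/(QR·RP) ≈ 0.49980.
Taking the obtuse solution, ∠R ≈ 2.618 rad.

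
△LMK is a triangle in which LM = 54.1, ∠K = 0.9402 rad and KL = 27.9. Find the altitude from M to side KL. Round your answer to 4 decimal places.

Law of sines: sin M = KL·sin K/LM ≈ 0.41653.
Since LM ≥ KL, only the acute value applies: ∠M ≈ 0.4296 rad.
Then ∠L = π − ∠K − ∠M ≈ 1.7718 rad.
Law of sines gives MK = LM·sin L/sin K ≈ 65.634.
Area = ½·LM·KL·sin L ≈ 739.51.
The altitude from M has length 2·area/KL ≈ 53.011.

h_M ≈ 53.0111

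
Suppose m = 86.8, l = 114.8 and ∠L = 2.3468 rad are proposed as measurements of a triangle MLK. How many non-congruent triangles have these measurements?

1

m·sin L = 86.8·sin(2.3468 rad) ≈ 61.95.
Since ∠L is not acute, a triangle exists only if l > m; here l > m, so there is exactly one triangle.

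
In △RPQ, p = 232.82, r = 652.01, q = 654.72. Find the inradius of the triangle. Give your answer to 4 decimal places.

97.2183

Semiperimeter s = (652.01 + 232.82 + 654.72)/2 = 769.77.
Heron's formula: area = √(769.77·117.76·536.95·115.05) ≈ 74836.
Inradius = area/s = 74836/769.77 ≈ 97.218.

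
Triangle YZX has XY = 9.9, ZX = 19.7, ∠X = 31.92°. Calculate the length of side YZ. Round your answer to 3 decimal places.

By the law of cosines, YZ² = ZX² + XY² − 2·ZX·XY·cos X = 155.02, so YZ ≈ 12.451.

12.451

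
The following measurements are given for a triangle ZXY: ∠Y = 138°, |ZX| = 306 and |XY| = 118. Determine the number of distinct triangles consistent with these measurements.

|XY|·sin Y = 118·sin(138°) ≈ 78.96.
Since ∠Y is not acute, a triangle exists only if |ZX| > |XY|; here |ZX| > |XY|, so there is exactly one triangle.

1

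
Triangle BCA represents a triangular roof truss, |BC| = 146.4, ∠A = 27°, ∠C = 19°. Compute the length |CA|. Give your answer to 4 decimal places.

The third angle is ∠B = 180° − ∠C − ∠A = 134.00°.
Law of sines: |CA| = |BC|·sin B/sin A ≈ 231.97.

231.9682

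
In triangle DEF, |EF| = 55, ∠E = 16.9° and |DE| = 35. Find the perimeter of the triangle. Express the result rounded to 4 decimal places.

perimeter ≈ 113.7964

By the law of cosines, |FD|² = |DE|² + |EF|² − 2·|DE|·|EF|·cos E = 566.27, so |FD| ≈ 23.796.
Semiperimeter s = (55+23.796+35)/2 = 56.898.
Perimeter = 55 + 23.796 + 35 = 113.8.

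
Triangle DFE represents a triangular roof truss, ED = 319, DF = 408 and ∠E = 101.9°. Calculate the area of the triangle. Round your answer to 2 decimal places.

Law of sines: sin F = ED·sin E/DF ≈ 0.76506.
Since DF ≥ ED, only the acute value applies: ∠F ≈ 49.91°.
Then ∠D = 180° − ∠E − ∠F ≈ 28.19°.
Law of sines gives FE = DF·sin D/sin E ≈ 196.96.
Area = ½·DF·ED·sin D ≈ 30739.

area ≈ 30739.40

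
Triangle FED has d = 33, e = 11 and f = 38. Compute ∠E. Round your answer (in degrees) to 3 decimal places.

15.904

By the law of cosines, cos E = (d² + f² − e²) / (2·d·f) ≈ 0.96172, so ∠E ≈ 15.90°.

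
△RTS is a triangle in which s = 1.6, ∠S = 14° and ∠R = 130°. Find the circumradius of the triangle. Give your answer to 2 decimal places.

3.31

The third angle is ∠T = 180° − ∠S − ∠R = 36.00°.
Law of sines: r = s·sin R/sin S ≈ 5.0664.
Law of sines: t = s·sin T/sin S ≈ 3.8874.
Circumradius = s/(2 sin S) ≈ 3.3069.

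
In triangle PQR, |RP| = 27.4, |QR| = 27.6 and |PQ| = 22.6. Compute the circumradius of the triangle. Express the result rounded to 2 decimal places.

15.08

By the law of cosines, cos P = (|RP|² + |PQ|² − |QR|²) / (2·|RP|·|PQ|) ≈ 0.40353, so ∠P ≈ 1.155 rad.
Circumradius = |QR|/(2 sin P) ≈ 15.082.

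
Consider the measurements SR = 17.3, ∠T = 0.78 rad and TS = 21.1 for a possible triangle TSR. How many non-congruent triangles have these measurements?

TS·sin T = 21.1·sin(0.78 rad) ≈ 14.84.
Since TS sin T < SR < TS (14.84 < 17.3 < 21.1), two triangles exist.

2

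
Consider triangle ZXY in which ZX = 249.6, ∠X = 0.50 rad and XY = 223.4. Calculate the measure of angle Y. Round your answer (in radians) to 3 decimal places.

∠Y ≈ 1.534 rad

By the law of cosines, YZ² = ZX² + XY² − 2·ZX·XY·cos X = 14339, so YZ ≈ 119.74.
Law of cosines again: cos Y = (XY² + YZ² − ZX²)/(2·XY·YZ) ≈ 0.03637, so ∠Y ≈ 1.534 rad.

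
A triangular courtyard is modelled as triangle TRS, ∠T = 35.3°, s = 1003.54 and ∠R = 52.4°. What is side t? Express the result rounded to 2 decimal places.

The third angle is ∠S = 180° − ∠T − ∠R = 92.30°.
Law of sines: t = s·sin T/sin S ≈ 580.37.

580.37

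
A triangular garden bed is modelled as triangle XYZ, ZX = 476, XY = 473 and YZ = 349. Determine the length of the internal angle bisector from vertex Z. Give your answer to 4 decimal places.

By the law of cosines, cos Z = (YZ² + ZX² − XY²) / (2·YZ·ZX) ≈ 0.37517, so ∠Z ≈ 67.97°.
The bisector from Z has length 2·YZ·ZX·cos(∠Z/2)/(YZ+ZX) ≈ 333.94.

t_Z ≈ 333.9419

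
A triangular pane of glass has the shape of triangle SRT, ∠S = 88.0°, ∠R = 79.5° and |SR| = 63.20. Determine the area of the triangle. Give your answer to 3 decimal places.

area ≈ 9067.110

The third angle is ∠T = 180° − ∠S − ∠R = 12.50°.
Law of sines: |RT| = |SR|·sin S/sin T ≈ 291.82.
Law of sines: |TS| = |SR|·sin R/sin T ≈ 287.11.
Area = ½·|SR|·|RT|·sin R ≈ 9067.1.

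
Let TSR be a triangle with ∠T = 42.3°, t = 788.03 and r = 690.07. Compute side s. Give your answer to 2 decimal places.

Law of sines: sin R = r·sin T/t ≈ 0.58935.
Since t ≥ r, only the acute value applies: ∠R ≈ 36.11°.
Then ∠S = 180° − ∠T − ∠R ≈ 101.59°.
Law of sines gives s = t·sin S/sin T ≈ 1147.

1147.03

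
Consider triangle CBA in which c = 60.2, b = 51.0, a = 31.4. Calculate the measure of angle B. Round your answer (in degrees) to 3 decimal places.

By the law of cosines, cos B = (a² + c² − b²) / (2·a·c) ≈ 0.53140, so ∠B ≈ 57.90°.

∠B ≈ 57.900°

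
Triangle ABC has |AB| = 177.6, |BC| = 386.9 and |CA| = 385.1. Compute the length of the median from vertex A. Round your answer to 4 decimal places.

Median from A: ½√(2·|CA|² + 2·|AB|² − |BC|²) ≈ 229.13.

229.1266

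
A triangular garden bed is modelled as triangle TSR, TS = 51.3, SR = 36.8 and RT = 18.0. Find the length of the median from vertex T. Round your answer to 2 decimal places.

m_T ≈ 33.75

Median from T: ½√(2·RT² + 2·TS² − SR²) ≈ 33.753.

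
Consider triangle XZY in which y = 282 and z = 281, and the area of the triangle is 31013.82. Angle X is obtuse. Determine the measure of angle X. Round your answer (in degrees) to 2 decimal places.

∠X ≈ 128.49°

From area = ½·z·y·sin X, we get sin X = 2·area/(z·y) ≈ 0.78276.
Taking the obtuse solution, ∠X ≈ 128.49°.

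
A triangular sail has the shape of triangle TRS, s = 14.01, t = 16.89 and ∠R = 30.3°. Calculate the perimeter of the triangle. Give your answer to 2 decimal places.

39.44

By the law of cosines, r² = s² + t² − 2·s·t·cos R = 72.944, so r ≈ 8.5407.
Semiperimeter p = (16.89+8.5407+14.01)/2 = 19.72.
Perimeter = 16.89 + 8.5407 + 14.01 = 39.441.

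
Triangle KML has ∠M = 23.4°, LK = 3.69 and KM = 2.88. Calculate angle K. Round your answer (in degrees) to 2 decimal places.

∠K ≈ 138.54°

Law of sines: sin L = KM·sin M/LK ≈ 0.30997.
Since LK ≥ KM, only the acute value applies: ∠L ≈ 18.06°.
Then ∠K = 180° − ∠M − ∠L ≈ 138.54°.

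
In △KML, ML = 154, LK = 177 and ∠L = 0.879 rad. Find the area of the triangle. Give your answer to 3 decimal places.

10495.711

Area = ½·ML·LK·sin L ≈ 10496.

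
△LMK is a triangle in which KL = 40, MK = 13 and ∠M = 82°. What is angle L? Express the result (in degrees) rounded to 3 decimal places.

Law of sines: sin L = MK·sin M/KL ≈ 0.32184.
Since KL ≥ MK, only the acute value applies: ∠L ≈ 18.77°.
Then ∠K = 180° − ∠M − ∠L ≈ 79.23°.

∠L ≈ 18.774°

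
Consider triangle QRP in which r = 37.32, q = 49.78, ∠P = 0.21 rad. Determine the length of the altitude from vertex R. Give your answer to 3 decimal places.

By the law of cosines, p² = q² + r² − 2·q·r·cos P = 236.88, so p ≈ 15.391.
Area = ½·q·r·sin P ≈ 193.64.
The altitude from R has length 2·area/r ≈ 10.377.

h_R ≈ 10.377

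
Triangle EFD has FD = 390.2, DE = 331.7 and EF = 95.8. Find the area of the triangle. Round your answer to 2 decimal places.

Semiperimeter s = (390.2 + 331.7 + 95.8)/2 = 408.85.
Heron's formula: area = √(408.85·18.65·77.15·313.05) ≈ 13571.

area ≈ 13570.51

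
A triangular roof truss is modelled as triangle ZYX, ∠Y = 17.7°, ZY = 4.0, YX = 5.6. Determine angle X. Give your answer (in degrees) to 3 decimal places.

By the law of cosines, XZ² = ZY² + YX² − 2·ZY·YX·cos Y = 4.6808, so XZ ≈ 2.1635.
Law of cosines again: cos X = (YX² + XZ² − ZY²)/(2·YX·XZ) ≈ 0.82706, so ∠X ≈ 34.20°.

34.202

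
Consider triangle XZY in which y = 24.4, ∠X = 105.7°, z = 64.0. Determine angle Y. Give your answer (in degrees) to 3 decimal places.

18.402

By the law of cosines, x² = z² + y² − 2·z·y·cos X = 5536.5, so x ≈ 74.408.
Law of cosines again: cos Y = (x² + z² − y²)/(2·x·z) ≈ 0.94886, so ∠Y ≈ 18.40°.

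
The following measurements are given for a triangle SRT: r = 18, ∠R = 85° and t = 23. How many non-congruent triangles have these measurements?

t·sin R = 23·sin(85°) ≈ 22.91.
Since r = 18 < 22.91 = t sin R, no triangle exists.

0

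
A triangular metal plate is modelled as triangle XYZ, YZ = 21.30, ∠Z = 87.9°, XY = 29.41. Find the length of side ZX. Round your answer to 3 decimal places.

Law of sines: sin X = YZ·sin Z/XY ≈ 0.72376.
Since XY ≥ YZ, only the acute value applies: ∠X ≈ 46.37°.
Then ∠Y = 180° − ∠Z − ∠X ≈ 45.73°.
Law of sines gives ZX = XY·sin Y/sin Z ≈ 21.075.

21.075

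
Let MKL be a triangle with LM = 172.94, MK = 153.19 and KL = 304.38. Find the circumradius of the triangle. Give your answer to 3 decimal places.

226.708

By the law of cosines, cos M = (LM² + MK² − KL²) / (2·LM·MK) ≈ -0.74118, so ∠M ≈ 137.83°.
Circumradius = KL/(2 sin M) ≈ 226.71.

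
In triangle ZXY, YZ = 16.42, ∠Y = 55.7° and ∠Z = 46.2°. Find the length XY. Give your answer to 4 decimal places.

12.1116

The third angle is ∠X = 180° − ∠Y − ∠Z = 78.10°.
Law of sines: XY = YZ·sin Z/sin X ≈ 12.112.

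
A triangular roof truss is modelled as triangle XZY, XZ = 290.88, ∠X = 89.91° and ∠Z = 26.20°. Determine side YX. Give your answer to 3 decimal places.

143.020

The third angle is ∠Y = 180° − ∠X − ∠Z = 63.89°.
Law of sines: YX = XZ·sin Z/sin Y ≈ 143.02.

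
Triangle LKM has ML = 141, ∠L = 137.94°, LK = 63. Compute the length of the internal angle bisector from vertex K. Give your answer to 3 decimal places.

By the law of cosines, KM² = ML² + LK² − 2·ML·LK·cos L = 37040, so KM ≈ 192.46.
Law of cosines again: cos K = (LK² + KM² − ML²)/(2·LK·KM) ≈ 0.87128, so ∠K ≈ 29.39°.
The bisector from K has length 2·LK·KM·cos(∠K/2)/(LK+KM) ≈ 91.821.

t_K ≈ 91.821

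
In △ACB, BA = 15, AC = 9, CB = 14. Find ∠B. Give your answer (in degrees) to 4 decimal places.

35.9506

By the law of cosines, cos B = (CB² + BA² − AC²) / (2·CB·BA) ≈ 0.80952, so ∠B ≈ 35.95°.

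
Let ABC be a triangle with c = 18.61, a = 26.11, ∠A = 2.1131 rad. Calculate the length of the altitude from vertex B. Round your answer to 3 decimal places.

15.940

Law of sines: sin C = c·sin A/a ≈ 0.61049.
Since a ≥ c, only the acute value applies: ∠C ≈ 0.6567 rad.
Then ∠B = π − ∠A − ∠C ≈ 0.3718 rad.
Law of sines gives b = a·sin B/sin A ≈ 11.075.
Area = ½·a·c·sin B ≈ 88.267.
The altitude from B has length 2·area/b ≈ 15.94.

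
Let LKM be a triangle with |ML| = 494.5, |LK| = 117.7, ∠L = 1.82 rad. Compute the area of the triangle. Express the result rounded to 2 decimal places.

Area = ½·|ML|·|LK|·sin L ≈ 28202.

28202.36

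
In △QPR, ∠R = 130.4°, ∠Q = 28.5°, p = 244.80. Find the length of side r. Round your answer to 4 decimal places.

517.8506

The third angle is ∠P = 180° − ∠R − ∠Q = 21.10°.
Law of sines: r = p·sin R/sin P ≈ 517.85.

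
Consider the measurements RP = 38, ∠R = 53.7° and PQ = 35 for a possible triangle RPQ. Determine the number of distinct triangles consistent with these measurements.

RP·sin R = 38·sin(53.7°) ≈ 30.63.
Since RP sin R < PQ < RP (30.63 < 35 < 38), two triangles exist.

2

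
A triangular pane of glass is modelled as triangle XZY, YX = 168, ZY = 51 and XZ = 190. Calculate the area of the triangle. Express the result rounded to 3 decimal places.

4075.973

Semiperimeter s = (51 + 168 + 190)/2 = 204.5.
Heron's formula: area = √(204.5·153.5·36.5·14.5) ≈ 4076.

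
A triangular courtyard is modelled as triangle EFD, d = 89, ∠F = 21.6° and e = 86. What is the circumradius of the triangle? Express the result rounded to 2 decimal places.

By the law of cosines, f² = d² + e² − 2·d·e·cos F = 1084, so f ≈ 32.924.
Area = ½·d·e·sin F ≈ 1408.8.
Circumradius = f/(2 sin F) ≈ 44.718.

R ≈ 44.72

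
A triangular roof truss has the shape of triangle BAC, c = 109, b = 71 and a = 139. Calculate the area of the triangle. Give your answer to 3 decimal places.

Semiperimeter s = (71 + 139 + 109)/2 = 159.5.
Heron's formula: area = √(159.5·88.5·20.5·50.5) ≈ 3822.7.

area ≈ 3822.739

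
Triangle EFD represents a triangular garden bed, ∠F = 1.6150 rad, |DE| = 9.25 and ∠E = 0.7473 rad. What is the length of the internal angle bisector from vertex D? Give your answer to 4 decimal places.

The third angle is ∠D = π − ∠E − ∠F = 0.7793 rad.
Law of sines: |FD| = |DE|·sin E/sin F ≈ 6.293.
Law of sines: |EF| = |DE|·sin D/sin F ≈ 6.507.
The bisector from D has length 2·|FD|·|DE|·cos(∠D/2)/(|FD|+|DE|) ≈ 6.9288.

t_D ≈ 6.9288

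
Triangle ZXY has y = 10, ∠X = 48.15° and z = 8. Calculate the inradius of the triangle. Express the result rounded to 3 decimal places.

By the law of cosines, x² = y² + z² − 2·y·z·cos X = 57.251, so x ≈ 7.5664.
Area = ½·y·z·sin X ≈ 29.796.
Semiperimeter s = (8+7.5664+10)/2 = 12.783.
Inradius = area/s = 29.796/12.783 ≈ 2.3309.

r ≈ 2.331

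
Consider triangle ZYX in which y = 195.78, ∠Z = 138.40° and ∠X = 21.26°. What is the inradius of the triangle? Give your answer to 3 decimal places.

34.300

The third angle is ∠Y = 180° − ∠X − ∠Z = 20.34°.
Law of sines: z = y·sin Z/sin Y ≈ 373.96.
Law of sines: x = y·sin X/sin Y ≈ 204.23.
Area = ½·y·z·sin X ≈ 13274.
Semiperimeter s = (373.96+195.78+204.23)/2 = 386.99.
Inradius = area/s = 13274/386.99 ≈ 34.3.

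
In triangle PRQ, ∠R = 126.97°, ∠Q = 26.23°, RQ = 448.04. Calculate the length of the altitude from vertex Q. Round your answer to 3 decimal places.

h_Q ≈ 357.962

The third angle is ∠P = 180° − ∠R − ∠Q = 26.80°.
Law of sines: QP = RQ·sin R/sin P ≈ 793.92.
Law of sines: PR = RQ·sin Q/sin P ≈ 439.19.
Area = ½·RQ·QP·sin Q ≈ 78607.
The altitude from Q has length 2·area/PR ≈ 357.96.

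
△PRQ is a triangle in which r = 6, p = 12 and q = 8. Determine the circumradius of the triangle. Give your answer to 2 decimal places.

6.75

By the law of cosines, cos P = (r² + q² − p²) / (2·r·q) ≈ -0.45833, so ∠P ≈ 117.28°.
Circumradius = p/(2 sin P) ≈ 6.7508.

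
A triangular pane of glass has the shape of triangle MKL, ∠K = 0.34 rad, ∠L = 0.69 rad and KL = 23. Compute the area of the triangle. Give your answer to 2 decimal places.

area ≈ 65.49

The third angle is ∠M = π − ∠K − ∠L = 2.112 rad.
Law of sines: LM = KL·sin K/sin M ≈ 8.9469.
Law of sines: MK = KL·sin L/sin M ≈ 17.077.
Area = ½·KL·LM·sin L ≈ 65.493.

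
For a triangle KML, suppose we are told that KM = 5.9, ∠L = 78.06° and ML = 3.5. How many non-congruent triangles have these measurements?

ML·sin L = 3.5·sin(78.06°) ≈ 3.424.
Since KM ≥ ML, exactly one triangle exists.

1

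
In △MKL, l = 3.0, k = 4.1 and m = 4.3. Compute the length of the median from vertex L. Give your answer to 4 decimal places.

Median from L: ½√(2·m² + 2·k² − l²) ≈ 3.9243.

3.9243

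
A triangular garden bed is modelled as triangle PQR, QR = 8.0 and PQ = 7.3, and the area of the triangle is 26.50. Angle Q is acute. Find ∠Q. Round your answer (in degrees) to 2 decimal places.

From area = ½·PQ·QR·sin Q, we get sin Q = 2·area/(PQ·QR) ≈ 0.90753.
Taking the acute solution, ∠Q ≈ 65.17°.

∠Q ≈ 65.17°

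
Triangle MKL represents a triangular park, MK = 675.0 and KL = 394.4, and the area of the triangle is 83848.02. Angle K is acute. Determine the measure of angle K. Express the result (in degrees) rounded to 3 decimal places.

∠K ≈ 39.044°

From area = ½·MK·KL·sin K, we get sin K = 2·area/(MK·KL) ≈ 0.62992.
Taking the acute solution, ∠K ≈ 39.04°.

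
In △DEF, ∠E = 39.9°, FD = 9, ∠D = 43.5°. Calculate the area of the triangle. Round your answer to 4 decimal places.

The third angle is ∠F = 180° − ∠D − ∠E = 96.60°.
Law of sines: EF = FD·sin D/sin E ≈ 9.6581.
Law of sines: DE = FD·sin F/sin E ≈ 13.938.
Area = ½·FD·EF·sin F ≈ 43.173.

area ≈ 43.1735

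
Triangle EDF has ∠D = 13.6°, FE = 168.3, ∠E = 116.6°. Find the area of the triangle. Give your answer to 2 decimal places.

41133.69

The third angle is ∠F = 180° − ∠E − ∠D = 49.80°.
Law of sines: DF = FE·sin E/sin D ≈ 639.98.
Law of sines: ED = FE·sin F/sin D ≈ 546.68.
Area = ½·FE·DF·sin F ≈ 41134.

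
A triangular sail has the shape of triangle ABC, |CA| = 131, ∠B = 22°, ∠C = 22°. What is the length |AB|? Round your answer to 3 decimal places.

131.000

The third angle is ∠A = 180° − ∠B − ∠C = 136.00°.
Law of sines: |AB| = |CA|·sin C/sin B ≈ 131.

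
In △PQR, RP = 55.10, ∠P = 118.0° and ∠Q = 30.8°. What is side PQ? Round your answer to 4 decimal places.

The third angle is ∠R = 180° − ∠P − ∠Q = 31.20°.
Law of sines: PQ = RP·sin R/sin Q ≈ 55.744.

55.7439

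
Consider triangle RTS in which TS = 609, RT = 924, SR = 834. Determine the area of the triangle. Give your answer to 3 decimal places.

Semiperimeter s = (609 + 834 + 924)/2 = 1183.5.
Heron's formula: area = √(1183.5·574.5·349.5·259.5) ≈ 2.4833e+05.

248325.557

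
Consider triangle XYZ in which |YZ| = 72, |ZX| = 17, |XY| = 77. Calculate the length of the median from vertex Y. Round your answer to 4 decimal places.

m_Y ≈ 74.0557

Median from Y: ½√(2·|XY|² + 2·|YZ|² − |ZX|²) ≈ 74.056.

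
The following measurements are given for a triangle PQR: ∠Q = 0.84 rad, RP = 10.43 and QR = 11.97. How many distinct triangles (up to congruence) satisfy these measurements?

QR·sin Q = 11.97·sin(0.84 rad) ≈ 8.913.
Since QR sin Q < RP < QR (8.913 < 10.43 < 11.97), two triangles exist.

2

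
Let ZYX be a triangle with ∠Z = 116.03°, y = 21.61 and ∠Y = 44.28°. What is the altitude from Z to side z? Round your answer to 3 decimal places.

h_Z ≈ 7.281

The third angle is ∠X = 180° − ∠Z − ∠Y = 19.69°.
Law of sines: z = y·sin Z/sin Y ≈ 27.813.
Law of sines: x = y·sin X/sin Y ≈ 10.429.
Area = ½·y·z·sin X ≈ 101.25.
The altitude from Z has length 2·area/z ≈ 7.2811.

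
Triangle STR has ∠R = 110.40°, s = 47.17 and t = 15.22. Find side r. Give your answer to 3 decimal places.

By the law of cosines, r² = s² + t² − 2·s·t·cos R = 2957.2, so r ≈ 54.38.

54.380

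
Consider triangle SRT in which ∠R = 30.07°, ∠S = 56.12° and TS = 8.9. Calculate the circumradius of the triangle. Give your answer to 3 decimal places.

8.881

The third angle is ∠T = 180° − ∠S − ∠R = 93.81°.
Law of sines: RT = TS·sin S/sin R ≈ 14.746.
Law of sines: SR = TS·sin T/sin R ≈ 17.723.
Circumradius = TS/(2 sin R) ≈ 8.8812.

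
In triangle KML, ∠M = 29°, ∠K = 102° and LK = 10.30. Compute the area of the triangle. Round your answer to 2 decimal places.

The third angle is ∠L = 180° − ∠K − ∠M = 49.00°.
Law of sines: ML = LK·sin K/sin M ≈ 20.781.
Law of sines: KM = LK·sin L/sin M ≈ 16.034.
Area = ½·LK·ML·sin L ≈ 80.771.

80.77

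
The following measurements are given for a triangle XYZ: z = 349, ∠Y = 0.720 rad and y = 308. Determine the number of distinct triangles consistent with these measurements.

z·sin Y = 349·sin(0.720 rad) ≈ 230.1.
Since z sin Y < y < z (230.1 < 308 < 349), two triangles exist.

2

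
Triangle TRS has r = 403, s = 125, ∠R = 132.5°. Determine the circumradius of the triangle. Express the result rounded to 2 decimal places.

Law of sines: sin S = s·sin R/r ≈ 0.22868.
Since r ≥ s, only the acute value applies: ∠S ≈ 13.22°.
Then ∠T = 180° − ∠R − ∠S ≈ 34.28°.
Law of sines gives t = r·sin T/sin R ≈ 307.87.
Circumradius = r/(2 sin R) ≈ 273.3.

273.30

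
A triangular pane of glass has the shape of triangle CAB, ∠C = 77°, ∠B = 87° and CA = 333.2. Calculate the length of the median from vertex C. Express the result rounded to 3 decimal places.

The third angle is ∠A = 180° − ∠B − ∠C = 16.00°.
Law of sines: AB = CA·sin C/sin B ≈ 325.11.
Law of sines: BC = CA·sin A/sin B ≈ 91.968.
Median from C: ½√(2·BC² + 2·CA² − AB²) ≈ 182.53.

m_C ≈ 182.529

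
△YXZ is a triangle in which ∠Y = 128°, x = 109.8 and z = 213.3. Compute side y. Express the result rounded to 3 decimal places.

By the law of cosines, y² = x² + z² − 2·x·z·cos Y = 86391, so y ≈ 293.92.

293.923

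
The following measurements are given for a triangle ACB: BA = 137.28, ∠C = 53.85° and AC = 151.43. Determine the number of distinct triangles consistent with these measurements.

2

AC·sin C = 151.43·sin(53.85°) ≈ 122.3.
Since AC sin C < BA < AC (122.3 < 137.28 < 151.43), two triangles exist.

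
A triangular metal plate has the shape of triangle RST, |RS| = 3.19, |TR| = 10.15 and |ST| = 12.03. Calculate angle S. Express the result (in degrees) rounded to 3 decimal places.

∠S ≈ 47.478°

By the law of cosines, cos S = (|RS|² + |ST|² − |TR|²) / (2·|RS|·|ST|) ≈ 0.67588, so ∠S ≈ 47.48°.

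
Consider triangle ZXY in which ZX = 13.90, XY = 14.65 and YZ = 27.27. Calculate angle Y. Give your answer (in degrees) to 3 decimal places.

By the law of cosines, cos Y = (XY² + YZ² − ZX²) / (2·XY·YZ) ≈ 0.95752, so ∠Y ≈ 16.76°.

16.761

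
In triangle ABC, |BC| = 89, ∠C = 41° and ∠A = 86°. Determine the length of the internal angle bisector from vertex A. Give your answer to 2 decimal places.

The third angle is ∠B = 180° − ∠C − ∠A = 53.00°.
Law of sines: |CA| = |BC|·sin B/sin A ≈ 71.252.
Law of sines: |AB| = |BC|·sin C/sin A ≈ 58.532.
The bisector from A has length 2·|CA|·|AB|·cos(∠A/2)/(|CA|+|AB|) ≈ 47.003.

47.00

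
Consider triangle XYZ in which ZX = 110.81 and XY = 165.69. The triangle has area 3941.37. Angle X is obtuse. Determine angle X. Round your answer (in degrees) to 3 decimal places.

154.574

From area = ½·ZX·XY·sin X, we get sin X = 2·area/(ZX·XY) ≈ 0.42934.
Taking the obtuse solution, ∠X ≈ 154.57°.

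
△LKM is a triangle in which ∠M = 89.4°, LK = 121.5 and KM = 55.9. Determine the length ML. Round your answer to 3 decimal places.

108.464

Law of sines: sin L = KM·sin M/LK ≈ 0.46006.
Since LK ≥ KM, only the acute value applies: ∠L ≈ 27.39°.
Then ∠K = 180° − ∠M − ∠L ≈ 63.21°.
Law of sines gives ML = LK·sin K/sin M ≈ 108.46.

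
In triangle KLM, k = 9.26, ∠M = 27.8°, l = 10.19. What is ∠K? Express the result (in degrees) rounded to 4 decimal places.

65.1646

By the law of cosines, m² = k² + l² − 2·k·l·cos M = 22.647, so m ≈ 4.7588.
Law of cosines again: cos K = (l² + m² − k²)/(2·l·m) ≈ 0.42001, so ∠K ≈ 65.16°.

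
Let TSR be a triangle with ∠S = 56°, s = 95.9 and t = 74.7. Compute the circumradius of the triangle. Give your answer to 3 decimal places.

Law of sines: sin T = t·sin S/s ≈ 0.64577.
Since s ≥ t, only the acute value applies: ∠T ≈ 40.22°.
Then ∠R = 180° − ∠S − ∠T ≈ 83.78°.
Law of sines gives r = s·sin R/sin S ≈ 114.99.
Circumradius = s/(2 sin S) ≈ 57.838.

57.838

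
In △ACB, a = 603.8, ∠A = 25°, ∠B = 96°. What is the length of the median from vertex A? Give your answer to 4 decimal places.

1291.5855

The third angle is ∠C = 180° − ∠B − ∠A = 59.00°.
Law of sines: c = a·sin C/sin A ≈ 1224.6.
Law of sines: b = a·sin B/sin A ≈ 1420.9.
Median from A: ½√(2·c² + 2·b² − a²) ≈ 1291.6.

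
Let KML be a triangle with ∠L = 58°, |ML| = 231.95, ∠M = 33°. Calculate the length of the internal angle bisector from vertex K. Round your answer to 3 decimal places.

The third angle is ∠K = 180° − ∠M − ∠L = 89.00°.
Law of sines: |LK| = |ML|·sin M/sin K ≈ 126.35.
Law of sines: |KM| = |ML|·sin L/sin K ≈ 196.73.
The bisector from K has length 2·|LK|·|KM|·cos(∠K/2)/(|LK|+|KM|) ≈ 109.75.

t_K ≈ 109.751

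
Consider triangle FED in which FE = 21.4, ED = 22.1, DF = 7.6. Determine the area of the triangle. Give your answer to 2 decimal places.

area ≈ 81.03

Semiperimeter s = (22.1 + 7.6 + 21.4)/2 = 25.55.
Heron's formula: area = √(25.55·3.45·17.95·4.15) ≈ 81.033.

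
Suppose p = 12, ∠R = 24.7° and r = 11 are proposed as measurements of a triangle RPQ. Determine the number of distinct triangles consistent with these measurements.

2

p·sin R = 12·sin(24.7°) ≈ 5.014.
Since p sin R < r < p (5.014 < 11 < 12), two triangles exist.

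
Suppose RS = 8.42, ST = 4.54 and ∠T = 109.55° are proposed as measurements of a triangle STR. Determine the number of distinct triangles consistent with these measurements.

1

ST·sin T = 4.54·sin(109.55°) ≈ 4.278.
Since ∠T is not acute, a triangle exists only if RS > ST; here RS > ST, so there is exactly one triangle.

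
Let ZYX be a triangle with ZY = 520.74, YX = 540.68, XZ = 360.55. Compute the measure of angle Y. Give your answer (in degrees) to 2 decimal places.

By the law of cosines, cos Y = (ZY² + YX² − XZ²) / (2·ZY·YX) ≈ 0.76985, so ∠Y ≈ 39.66°.

∠Y ≈ 39.66°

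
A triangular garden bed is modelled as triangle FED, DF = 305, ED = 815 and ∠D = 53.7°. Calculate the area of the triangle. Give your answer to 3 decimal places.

area ≈ 100166.811

Area = ½·ED·DF·sin D ≈ 1.0017e+05.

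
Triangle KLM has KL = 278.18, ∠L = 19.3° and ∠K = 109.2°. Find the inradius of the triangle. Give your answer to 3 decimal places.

The third angle is ∠M = 180° − ∠K − ∠L = 51.50°.
Law of sines: LM = KL·sin K/sin M ≈ 335.68.
Law of sines: MK = KL·sin L/sin M ≈ 117.48.
Area = ½·KL·LM·sin L ≈ 15432.
Semiperimeter s = (335.68+117.48+278.18)/2 = 365.67.
Inradius = area/s = 15432/365.67 ≈ 42.201.

r ≈ 42.201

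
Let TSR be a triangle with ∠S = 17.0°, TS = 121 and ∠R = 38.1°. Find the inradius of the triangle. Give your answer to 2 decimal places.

The third angle is ∠T = 180° − ∠S − ∠R = 124.90°.
Law of sines: SR = TS·sin T/sin R ≈ 160.83.
Law of sines: RT = TS·sin S/sin R ≈ 57.334.
Area = ½·TS·SR·sin S ≈ 2844.9.
Semiperimeter s = (160.83+57.334+121)/2 = 169.58.
Inradius = area/s = 2844.9/169.58 ≈ 16.776.

r ≈ 16.78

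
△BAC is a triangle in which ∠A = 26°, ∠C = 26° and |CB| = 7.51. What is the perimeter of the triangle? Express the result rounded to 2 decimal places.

perimeter ≈ 28.52

The third angle is ∠B = 180° − ∠A − ∠C = 128.00°.
Law of sines: |AC| = |CB|·sin B/sin A ≈ 13.5.
Law of sines: |BA| = |CB|·sin C/sin A ≈ 7.51.
Semiperimeter s = (13.5+7.51+7.51)/2 = 14.26.
Perimeter = 13.5 + 7.51 + 7.51 = 28.52.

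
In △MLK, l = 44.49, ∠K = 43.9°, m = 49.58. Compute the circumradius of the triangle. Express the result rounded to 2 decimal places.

25.58

By the law of cosines, k² = m² + l² − 2·m·l·cos K = 1258.7, so k ≈ 35.479.
Area = ½·m·l·sin K ≈ 764.76.
Circumradius = k/(2 sin K) ≈ 25.583.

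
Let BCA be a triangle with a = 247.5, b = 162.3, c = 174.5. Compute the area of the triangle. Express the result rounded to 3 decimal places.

Semiperimeter s = (162.3 + 174.5 + 247.5)/2 = 292.15.
Heron's formula: area = √(292.15·129.85·117.65·44.65) ≈ 14117.

area ≈ 14116.617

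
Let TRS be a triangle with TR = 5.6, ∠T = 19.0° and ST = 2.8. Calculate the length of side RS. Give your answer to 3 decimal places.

3.090

By the law of cosines, RS² = ST² + TR² − 2·ST·TR·cos T = 9.5485, so RS ≈ 3.0901.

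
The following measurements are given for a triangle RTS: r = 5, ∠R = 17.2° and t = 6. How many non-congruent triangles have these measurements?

2

t·sin R = 6·sin(17.2°) ≈ 1.774.
Since t sin R < r < t (1.774 < 5 < 6), two triangles exist.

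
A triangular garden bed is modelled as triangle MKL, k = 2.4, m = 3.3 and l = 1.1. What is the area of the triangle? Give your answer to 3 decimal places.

Semiperimeter s = (3.3 + 2.4 + 1.1)/2 = 3.4.
Heron's formula: area = √(3.4·0.1·1·2.3) ≈ 0.88431.

area ≈ 0.884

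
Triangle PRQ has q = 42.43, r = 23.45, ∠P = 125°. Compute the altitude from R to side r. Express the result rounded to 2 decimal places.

34.76

By the law of cosines, p² = r² + q² − 2·r·q·cos P = 3491.6, so p ≈ 59.09.
Area = ½·r·q·sin P ≈ 407.52.
The altitude from R has length 2·area/r ≈ 34.757.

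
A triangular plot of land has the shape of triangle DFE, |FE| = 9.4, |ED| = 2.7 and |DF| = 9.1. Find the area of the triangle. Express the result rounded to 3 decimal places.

Semiperimeter s = (9.4 + 2.7 + 9.1)/2 = 10.6.
Heron's formula: area = √(10.6·1.2·7.9·1.5) ≈ 12.277.

12.277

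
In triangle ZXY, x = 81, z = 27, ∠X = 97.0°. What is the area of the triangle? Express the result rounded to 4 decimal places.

Law of sines: sin Z = z·sin X/x ≈ 0.33085.
Since x ≥ z, only the acute value applies: ∠Z ≈ 19.32°.
Then ∠Y = 180° − ∠X − ∠Z ≈ 63.68°.
Law of sines gives y = x·sin Y/sin X ≈ 73.148.
Area = ½·x·z·sin Y ≈ 980.14.

980.1362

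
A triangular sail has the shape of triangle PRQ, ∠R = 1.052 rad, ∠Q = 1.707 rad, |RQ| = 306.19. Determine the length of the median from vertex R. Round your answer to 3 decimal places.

500.188

The third angle is ∠P = π − ∠R − ∠Q = 0.383 rad.
Law of sines: |QP| = |RQ|·sin R/sin P ≈ 712.25.
Law of sines: |PR| = |RQ|·sin Q/sin P ≈ 812.57.
Median from R: ½√(2·|PR|² + 2·|RQ|² − |QP|²) ≈ 500.19.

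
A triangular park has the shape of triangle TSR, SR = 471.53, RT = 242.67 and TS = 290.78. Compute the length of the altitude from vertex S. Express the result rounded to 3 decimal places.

Semiperimeter s = (471.53 + 242.67 + 290.78)/2 = 502.49.
Heron's formula: area = √(502.49·30.96·259.82·211.71) ≈ 29253.
The altitude from S has length 2·area/RT ≈ 241.09.

241.093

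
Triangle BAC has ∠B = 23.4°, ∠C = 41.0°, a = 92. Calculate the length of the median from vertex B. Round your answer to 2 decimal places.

m_B ≈ 77.85

The third angle is ∠A = 180° − ∠C − ∠B = 115.60°.
Law of sines: b = a·sin B/sin A ≈ 40.515.
Law of sines: c = a·sin C/sin A ≈ 66.928.
Median from B: ½√(2·a² + 2·c² − b²) ≈ 77.854.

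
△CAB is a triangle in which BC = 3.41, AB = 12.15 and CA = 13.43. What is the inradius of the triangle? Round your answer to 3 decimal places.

Semiperimeter s = (12.15 + 3.41 + 13.43)/2 = 14.495.
Heron's formula: area = √(14.495·2.345·11.085·1.065) ≈ 20.032.
Inradius = area/s = 20.032/14.495 ≈ 1.382.

r ≈ 1.382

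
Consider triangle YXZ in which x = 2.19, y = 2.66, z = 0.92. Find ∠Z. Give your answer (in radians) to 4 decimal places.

By the law of cosines, cos Z = (y² + x² − z²) / (2·y·x) ≈ 0.94631, so ∠Z ≈ 0.329 rad.

∠Z ≈ 0.3292 rad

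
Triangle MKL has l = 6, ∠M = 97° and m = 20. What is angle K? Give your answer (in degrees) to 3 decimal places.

65.677

Law of sines: sin L = l·sin M/m ≈ 0.29776.
Since m ≥ l, only the acute value applies: ∠L ≈ 17.32°.
Then ∠K = 180° − ∠M − ∠L ≈ 65.68°.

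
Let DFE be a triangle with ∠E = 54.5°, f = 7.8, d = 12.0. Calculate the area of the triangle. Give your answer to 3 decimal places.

38.101

Area = ½·d·f·sin E ≈ 38.101.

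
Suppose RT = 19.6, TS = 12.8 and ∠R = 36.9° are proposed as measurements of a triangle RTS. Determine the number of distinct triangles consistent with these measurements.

RT·sin R = 19.6·sin(36.9°) ≈ 11.77.
Since RT sin R < TS < RT (11.77 < 12.8 < 19.6), two triangles exist.

2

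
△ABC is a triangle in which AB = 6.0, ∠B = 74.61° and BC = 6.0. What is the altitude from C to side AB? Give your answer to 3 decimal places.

h_C ≈ 5.785

By the law of cosines, CA² = AB² + BC² − 2·AB·BC·cos B = 52.892, so CA ≈ 7.2727.
Area = ½·AB·BC·sin B ≈ 17.355.
The altitude from C has length 2·area/AB ≈ 5.7849.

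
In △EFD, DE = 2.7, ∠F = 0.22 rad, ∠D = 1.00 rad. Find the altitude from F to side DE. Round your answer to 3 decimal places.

The third angle is ∠E = π − ∠F − ∠D = 1.922 rad.
Law of sines: FD = DE·sin E/sin F ≈ 11.619.
Law of sines: EF = DE·sin D/sin F ≈ 10.411.
Area = ½·DE·FD·sin D ≈ 13.199.
The altitude from F has length 2·area/DE ≈ 9.7769.

h_F ≈ 9.777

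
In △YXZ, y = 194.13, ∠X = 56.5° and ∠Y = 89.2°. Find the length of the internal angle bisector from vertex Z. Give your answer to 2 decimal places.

The third angle is ∠Z = 180° − ∠Y − ∠X = 34.30°.
Law of sines: x = y·sin X/sin Y ≈ 161.9.
Law of sines: z = y·sin Z/sin Y ≈ 109.41.
The bisector from Z has length 2·y·x·cos(∠Z/2)/(y+x) ≈ 168.7.

168.70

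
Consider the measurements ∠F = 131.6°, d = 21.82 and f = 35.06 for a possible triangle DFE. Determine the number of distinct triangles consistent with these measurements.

1

d·sin F = 21.82·sin(131.6°) ≈ 16.32.
Since ∠F is not acute, a triangle exists only if f > d; here f > d, so there is exactly one triangle.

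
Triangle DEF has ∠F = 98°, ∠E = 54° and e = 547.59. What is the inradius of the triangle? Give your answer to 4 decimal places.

r ≈ 112.2095

The third angle is ∠D = 180° − ∠E − ∠F = 28.00°.
Law of sines: d = e·sin D/sin E ≈ 317.77.
Law of sines: f = e·sin F/sin E ≈ 670.27.
Area = ½·e·d·sin F ≈ 86156.
Semiperimeter s = (317.77+547.59+670.27)/2 = 767.81.
Inradius = area/s = 86156/767.81 ≈ 112.21.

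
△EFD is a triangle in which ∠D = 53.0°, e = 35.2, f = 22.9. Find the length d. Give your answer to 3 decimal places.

28.164

By the law of cosines, d² = e² + f² − 2·e·f·cos D = 793.23, so d ≈ 28.164.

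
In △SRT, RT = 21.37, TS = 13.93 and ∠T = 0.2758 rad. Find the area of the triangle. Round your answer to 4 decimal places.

Area = ½·RT·TS·sin T ≈ 40.532.

40.5322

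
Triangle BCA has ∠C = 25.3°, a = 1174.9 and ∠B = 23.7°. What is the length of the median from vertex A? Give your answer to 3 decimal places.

268.295

The third angle is ∠A = 180° − ∠B − ∠C = 131.00°.
Law of sines: b = a·sin B/sin A ≈ 625.74.
Law of sines: c = a·sin C/sin A ≈ 665.29.
Median from A: ½√(2·b² + 2·c² − a²) ≈ 268.29.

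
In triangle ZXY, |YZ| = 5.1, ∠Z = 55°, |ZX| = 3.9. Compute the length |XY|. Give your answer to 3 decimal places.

4.290

By the law of cosines, |XY|² = |YZ|² + |ZX|² − 2·|YZ|·|ZX|·cos Z = 18.403, so |XY| ≈ 4.2899.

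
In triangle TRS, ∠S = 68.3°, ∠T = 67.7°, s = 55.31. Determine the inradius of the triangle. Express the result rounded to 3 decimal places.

13.946

The third angle is ∠R = 180° − ∠S − ∠T = 44.00°.
Law of sines: t = s·sin T/sin S ≈ 55.076.
Law of sines: r = s·sin R/sin S ≈ 41.352.
Area = ½·s·t·sin R ≈ 1058.1.
Semiperimeter p = (55.076+41.352+55.31)/2 = 75.869.
Inradius = area/p = 1058.1/75.869 ≈ 13.946.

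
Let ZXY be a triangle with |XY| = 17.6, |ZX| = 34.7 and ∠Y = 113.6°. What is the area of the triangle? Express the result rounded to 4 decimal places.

Law of sines: sin Z = |XY|·sin Y/|ZX| ≈ 0.46478.
Since |ZX| ≥ |XY|, only the acute value applies: ∠Z ≈ 27.70°.
Then ∠X = 180° − ∠Y − ∠Z ≈ 38.70°.
Law of sines gives |YZ| = |ZX|·sin X/sin Y ≈ 23.678.
Area = ½·|ZX|·|XY|·sin X ≈ 190.94.

area ≈ 190.9399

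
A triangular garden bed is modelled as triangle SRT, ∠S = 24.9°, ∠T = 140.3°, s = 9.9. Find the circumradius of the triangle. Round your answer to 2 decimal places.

The third angle is ∠R = 180° − ∠T − ∠S = 14.80°.
Law of sines: r = s·sin R/sin S ≈ 6.0064.
Law of sines: t = s·sin T/sin S ≈ 15.02.
Circumradius = s/(2 sin S) ≈ 11.757.

11.76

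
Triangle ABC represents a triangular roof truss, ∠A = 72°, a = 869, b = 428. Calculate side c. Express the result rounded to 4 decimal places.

900.0285

Law of sines: sin B = b·sin A/a ≈ 0.46841.
Since a ≥ b, only the acute value applies: ∠B ≈ 27.93°.
Then ∠C = 180° − ∠A − ∠B ≈ 80.07°.
Law of sines gives c = a·sin C/sin A ≈ 900.03.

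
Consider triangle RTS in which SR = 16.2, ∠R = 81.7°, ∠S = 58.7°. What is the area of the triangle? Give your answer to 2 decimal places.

The third angle is ∠T = 180° − ∠S − ∠R = 39.60°.
Law of sines: TS = SR·sin R/sin T ≈ 25.149.
Law of sines: RT = SR·sin S/sin T ≈ 21.716.
Area = ½·SR·TS·sin S ≈ 174.06.

area ≈ 174.06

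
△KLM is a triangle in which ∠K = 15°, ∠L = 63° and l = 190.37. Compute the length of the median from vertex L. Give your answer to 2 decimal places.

The third angle is ∠M = 180° − ∠K − ∠L = 102.00°.
Law of sines: k = l·sin K/sin L ≈ 55.299.
Law of sines: m = l·sin M/sin L ≈ 208.99.
Median from L: ½√(2·m² + 2·k² − l²) ≈ 119.61.

m_L ≈ 119.61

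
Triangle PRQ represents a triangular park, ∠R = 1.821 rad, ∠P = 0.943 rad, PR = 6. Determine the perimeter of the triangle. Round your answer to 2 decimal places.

The third angle is ∠Q = π − ∠P − ∠R = 0.378 rad.
Law of sines: RQ = PR·sin P/sin Q ≈ 13.171.
Law of sines: QP = PR·sin R/sin Q ≈ 15.767.
Semiperimeter s = (13.171+15.767+6)/2 = 17.469.
Perimeter = 13.171 + 15.767 + 6 = 34.938.

perimeter ≈ 34.94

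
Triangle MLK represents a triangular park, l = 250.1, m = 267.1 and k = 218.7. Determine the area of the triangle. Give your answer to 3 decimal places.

Semiperimeter s = (267.1 + 250.1 + 218.7)/2 = 367.95.
Heron's formula: area = √(367.95·100.85·117.85·149.25) ≈ 25548.

area ≈ 25547.848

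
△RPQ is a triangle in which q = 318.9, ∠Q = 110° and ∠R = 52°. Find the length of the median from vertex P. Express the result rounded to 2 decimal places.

The third angle is ∠P = 180° − ∠Q − ∠R = 18.00°.
Law of sines: r = q·sin R/sin Q ≈ 267.42.
Law of sines: p = q·sin P/sin Q ≈ 104.87.
Median from P: ½√(2·q² + 2·r² − p²) ≈ 289.58.

289.58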